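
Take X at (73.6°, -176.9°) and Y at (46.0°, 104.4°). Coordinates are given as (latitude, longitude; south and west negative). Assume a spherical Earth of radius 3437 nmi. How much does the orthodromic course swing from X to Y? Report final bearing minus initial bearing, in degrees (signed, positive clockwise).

-72.2°

Initial bearing θ₁ = atan2(sin Δλ cos φ₂, cos φ₁ sin φ₂ − sin φ₁ cos φ₂ cos Δλ) = 276.08°
Final bearing θ₂ = (initial bearing from the destination back to the start) + 180° = 203.84°
Δθ = θ₂ − θ₁ = -72.2°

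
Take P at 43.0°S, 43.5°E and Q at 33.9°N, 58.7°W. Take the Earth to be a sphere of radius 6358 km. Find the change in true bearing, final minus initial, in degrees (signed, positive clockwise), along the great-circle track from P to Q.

+14.3°

At departure: θ₁ = atan2(sin Δλ cos φ₂, cos φ₁ sin φ₂ − sin φ₁ cos φ₂ cos Δλ) = 289.56°
At arrival: θ₂ = atan2(sin Δλ cos φ₁, −cos φ₂ sin φ₁ + sin φ₂ cos φ₁ cos Δλ) = 303.87°
Δθ = θ₂ − θ₁ = +14.3°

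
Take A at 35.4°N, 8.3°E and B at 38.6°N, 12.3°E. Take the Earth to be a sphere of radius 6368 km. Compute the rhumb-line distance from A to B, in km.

Rhumb course C = atan2(Δλ, Δψ) with Δψ = ln[tan(π/4+φ₂/2)/tan(π/4+φ₁/2)] = +0.0700, Δλ = +0.0698 → C = 44.94°
d = R·|Δφ| / |cos C| = 6368·0.05585 / 0.70781 = 502 km

502 km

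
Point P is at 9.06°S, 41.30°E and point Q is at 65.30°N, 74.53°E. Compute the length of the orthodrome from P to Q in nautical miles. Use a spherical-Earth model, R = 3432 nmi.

cos σ = sin φ₁ sin φ₂ + cos φ₁ cos φ₂ cos Δλ
      = sin(-9.06°)sin(65.30°) + cos(-9.06°)cos(65.30°)cos(33.23°) = 0.2021
σ = 78.339° → d = Rσ = 3432·1.36728 = 4693 nmi

4693 nmi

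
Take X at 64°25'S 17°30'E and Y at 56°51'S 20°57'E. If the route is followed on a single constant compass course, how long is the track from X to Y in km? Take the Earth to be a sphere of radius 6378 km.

Δψ = ln[tan(π/4+φ₂/2)/tan(π/4+φ₁/2)] = +0.2707;  Δφ = +0.1321 rad,  Δλ = +0.0602 rad
q = Δφ/Δψ = 0.4878
d = R·√(Δφ² + q²Δλ²) = 6378·0.13529 = 863 km

863 km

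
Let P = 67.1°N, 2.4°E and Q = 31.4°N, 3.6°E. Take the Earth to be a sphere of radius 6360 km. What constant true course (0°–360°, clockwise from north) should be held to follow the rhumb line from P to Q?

Meridional parts: M(φ₁)=+1.5968, M(φ₂)=+0.5777 → ΔM = -1.0191;  Δλ = +0.0209 rad
tan C = Δλ / ΔM = -0.0206 → C = 178.82°

178.8°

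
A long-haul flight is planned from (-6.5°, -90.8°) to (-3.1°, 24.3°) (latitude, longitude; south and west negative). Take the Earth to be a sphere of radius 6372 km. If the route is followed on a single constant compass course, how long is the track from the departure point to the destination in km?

12759 km

Δψ = ln[tan(π/4+φ₂/2)/tan(π/4+φ₁/2)] = +0.0596;  Δφ = +0.0593 rad,  Δλ = +2.0089 rad
q = Δφ/Δψ = 0.9963
d = R·√(Δφ² + q²Δλ²) = 6372·2.00241 = 12759 km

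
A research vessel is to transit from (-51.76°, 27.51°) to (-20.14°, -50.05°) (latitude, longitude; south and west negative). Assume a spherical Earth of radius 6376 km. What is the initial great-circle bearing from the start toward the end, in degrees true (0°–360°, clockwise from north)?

266.6°

N = sin Δλ·cos φ₂ = -0.9168;  D = cos φ₁ sin φ₂ − sin φ₁ cos φ₂ cos Δλ = -0.0543
initial course = atan2(N, D) = 266.61°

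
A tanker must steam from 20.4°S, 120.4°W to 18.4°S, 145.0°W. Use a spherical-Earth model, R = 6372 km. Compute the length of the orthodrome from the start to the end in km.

cos σ = sin φ₁ sin φ₂ + cos φ₁ cos φ₂ cos Δλ
      = sin(-20.40°)sin(-18.40°) + cos(-20.40°)cos(-18.40°)cos(-24.60°) = 0.9187
σ = 23.268° → d = Rσ = 6372·0.40610 = 2588 km

2588 km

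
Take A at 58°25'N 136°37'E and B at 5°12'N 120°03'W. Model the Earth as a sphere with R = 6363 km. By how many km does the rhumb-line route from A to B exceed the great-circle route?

Great circle: cos σ = sin φ₁ sin φ₂ + cos φ₁ cos φ₂ cos Δλ,  σ = 1.6139 rad → d_gc = 10269.2 km
Rhumb line: Δψ = -1.1721, q = Δφ/Δψ = 0.7924, d_rh = R√(Δφ²+q²Δλ²) = 10845.5 km
Excess = 10845.5 − 10269.2 = 576.3 ≈ 576 km

576 km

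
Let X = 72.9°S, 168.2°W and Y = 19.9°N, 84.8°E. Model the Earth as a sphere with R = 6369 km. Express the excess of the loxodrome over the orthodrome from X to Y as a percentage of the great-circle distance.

Great circle: σ = 1.9891 rad → d_gc = Rσ = 12668.3 km
Rhumb: Δφ = +1.6197, Δλ = -1.8675, Δψ = +2.2494, q = Δφ/Δψ = 0.7201 → d_rh = R√(Δφ²+q²Δλ²) = 13407.6 km
Excess = (13407.6 − 12668.3) / 12668.3 = 739.3 / 12668.3 = 5.84% ≈ 5.8%

5.8%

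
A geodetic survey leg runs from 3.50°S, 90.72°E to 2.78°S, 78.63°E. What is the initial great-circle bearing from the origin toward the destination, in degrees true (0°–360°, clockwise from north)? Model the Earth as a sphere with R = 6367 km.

273.1°

θ = atan2( sin Δλ·cos φ₂ ,  cos φ₁ sin φ₂ − sin φ₁ cos φ₂ cos Δλ )
  = atan2(-0.2092, +0.0112) = 273.07°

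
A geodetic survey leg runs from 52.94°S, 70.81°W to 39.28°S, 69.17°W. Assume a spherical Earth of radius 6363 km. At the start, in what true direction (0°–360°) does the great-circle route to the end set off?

5.4°

N = sin Δλ·cos φ₂ = +0.0222;  D = cos φ₁ sin φ₂ − sin φ₁ cos φ₂ cos Δλ = +0.2359
initial course = atan2(N, D) = 5.36°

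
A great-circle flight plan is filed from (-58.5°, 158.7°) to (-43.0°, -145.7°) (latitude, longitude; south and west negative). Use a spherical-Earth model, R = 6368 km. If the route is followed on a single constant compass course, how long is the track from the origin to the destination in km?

Δψ = ln[tan(π/4+φ₂/2)/tan(π/4+φ₁/2)] = +0.4329;  Δφ = +0.2705 rad,  Δλ = +0.9704 rad
q = Δφ/Δψ = 0.6249
d = R·√(Δφ² + q²Δλ²) = 6368·0.66402 = 4228 km

4228 km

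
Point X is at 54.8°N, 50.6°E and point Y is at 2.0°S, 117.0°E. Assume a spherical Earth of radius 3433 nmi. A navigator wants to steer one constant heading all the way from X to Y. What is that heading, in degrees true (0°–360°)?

Meridional parts: M(φ₁)=+1.1482, M(φ₂)=-0.0349 → ΔM = -1.1831;  Δλ = +1.1589 rad
tan C = Δλ / ΔM = -0.9796 → C = 135.59°

135.6°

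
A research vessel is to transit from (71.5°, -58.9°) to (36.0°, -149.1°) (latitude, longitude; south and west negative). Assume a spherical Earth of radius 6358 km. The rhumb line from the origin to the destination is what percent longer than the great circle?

Great circle: σ = 0.9806 rad → d_gc = Rσ = 6234.7 km
Rhumb: Δφ = -0.6196, Δλ = -1.5743, Δψ = -1.1406, q = Δφ/Δψ = 0.5432 → d_rh = R√(Δφ²+q²Δλ²) = 6714.4 km
Excess = (6714.4 − 6234.7) / 6234.7 = 479.7 / 6234.7 = 7.69% ≈ 7.7%

7.7%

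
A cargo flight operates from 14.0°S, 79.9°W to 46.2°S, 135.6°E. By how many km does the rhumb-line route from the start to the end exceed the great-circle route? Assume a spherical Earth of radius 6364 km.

1614 km

Great circle: cos σ = sin φ₁ sin φ₂ + cos φ₁ cos φ₂ cos Δλ,  σ = 1.9521 rad → d_gc = 12423.2 km
Rhumb line: Δψ = -0.6645, q = Δφ/Δψ = 0.8457, d_rh = R√(Δφ²+q²Δλ²) = 14037.5 km
Excess = 14037.5 − 12423.2 = 1614.3 ≈ 1614 km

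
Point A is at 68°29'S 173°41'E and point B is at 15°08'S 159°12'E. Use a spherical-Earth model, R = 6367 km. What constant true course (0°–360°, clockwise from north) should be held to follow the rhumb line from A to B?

349.7°

Δψ = ln[tan(π/4+φ₂/2)/tan(π/4+φ₁/2)] = +1.3934
Δλ = -0.2528 rad (taken the short way round)
course = atan2(Δλ, Δψ) = 349.72°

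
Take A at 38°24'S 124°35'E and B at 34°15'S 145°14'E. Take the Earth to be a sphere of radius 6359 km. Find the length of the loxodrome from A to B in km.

1902 km

Rhumb course C = atan2(Δλ, Δψ) with Δψ = ln[tan(π/4+φ₂/2)/tan(π/4+φ₁/2)] = +0.0899, Δλ = +0.3604 → C = 75.99°
d = R·|Δφ| / |cos C| = 6359·0.07243 / 0.24213 = 1902 km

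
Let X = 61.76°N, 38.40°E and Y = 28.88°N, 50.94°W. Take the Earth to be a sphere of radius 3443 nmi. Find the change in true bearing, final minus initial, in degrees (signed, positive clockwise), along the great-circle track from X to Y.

-72.5°

Initial bearing θ₁ = atan2(sin Δλ cos φ₂, cos φ₁ sin φ₂ − sin φ₁ cos φ₂ cos Δλ) = 284.08°
Final bearing θ₂ = (initial bearing from the destination back to the start) + 180° = 211.61°
Δθ = θ₂ − θ₁ = -72.5°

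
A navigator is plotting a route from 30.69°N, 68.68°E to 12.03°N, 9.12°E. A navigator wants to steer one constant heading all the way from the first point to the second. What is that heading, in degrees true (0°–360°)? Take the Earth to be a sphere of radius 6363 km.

Δψ = ln[tan(π/4+φ₂/2)/tan(π/4+φ₁/2)] = -0.3517
Δλ = -1.0395 rad (taken the short way round)
course = atan2(Δλ, Δψ) = 251.31°

251.3°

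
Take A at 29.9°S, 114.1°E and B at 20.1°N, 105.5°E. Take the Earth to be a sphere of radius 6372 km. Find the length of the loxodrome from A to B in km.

5636 km

Rhumb course C = atan2(Δλ, Δψ) with Δψ = ln[tan(π/4+φ₂/2)/tan(π/4+φ₁/2)] = +0.9055, Δλ = -0.1501 → C = 350.59°
d = R·|Δφ| / |cos C| = 6372·0.87266 / 0.98654 = 5636 km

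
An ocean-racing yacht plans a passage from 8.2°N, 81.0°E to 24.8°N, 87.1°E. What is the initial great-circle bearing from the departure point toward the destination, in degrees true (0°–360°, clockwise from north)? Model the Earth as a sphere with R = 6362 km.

18.6°

N = sin Δλ·cos φ₂ = +0.0965;  D = cos φ₁ sin φ₂ − sin φ₁ cos φ₂ cos Δλ = +0.2864
initial course = atan2(N, D) = 18.61°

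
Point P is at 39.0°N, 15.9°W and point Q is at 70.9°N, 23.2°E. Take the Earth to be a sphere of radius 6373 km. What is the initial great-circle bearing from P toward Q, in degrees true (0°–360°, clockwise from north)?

N = sin Δλ·cos φ₂ = +0.2064;  D = cos φ₁ sin φ₂ − sin φ₁ cos φ₂ cos Δλ = +0.5746
initial course = atan2(N, D) = 19.76°

19.8°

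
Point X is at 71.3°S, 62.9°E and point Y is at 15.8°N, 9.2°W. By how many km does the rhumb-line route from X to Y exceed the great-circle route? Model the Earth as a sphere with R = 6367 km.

Great circle: cos σ = sin φ₁ sin φ₂ + cos φ₁ cos φ₂ cos Δλ,  σ = 1.7346 rad → d_gc = 11044.30 km
Rhumb line: Δψ = +2.0832, q = Δφ/Δψ = 0.7297, d_rh = R√(Δφ²+q²Δλ²) = 11307.77 km
Excess = 11307.77 − 11044.30 = 263.47 ≈ 263 km

263 km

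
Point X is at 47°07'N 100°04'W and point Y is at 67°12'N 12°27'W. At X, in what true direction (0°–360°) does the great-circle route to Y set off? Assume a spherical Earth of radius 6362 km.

32.2°

θ = atan2( sin Δλ·cos φ₂ ,  cos φ₁ sin φ₂ − sin φ₁ cos φ₂ cos Δλ )
  = atan2(+0.3872, +0.6155) = 32.17°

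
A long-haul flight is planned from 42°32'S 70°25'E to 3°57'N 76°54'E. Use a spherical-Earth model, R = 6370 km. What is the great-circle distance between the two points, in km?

5209 km

Haversine: a = sin²(Δφ/2)+cos φ₁ cos φ₂ sin²(Δλ/2) = 0.15807;  σ = 2·atan2(√a,√(1−a))
σ = 46.854° → d = Rσ = 6370·0.81775 = 5209 km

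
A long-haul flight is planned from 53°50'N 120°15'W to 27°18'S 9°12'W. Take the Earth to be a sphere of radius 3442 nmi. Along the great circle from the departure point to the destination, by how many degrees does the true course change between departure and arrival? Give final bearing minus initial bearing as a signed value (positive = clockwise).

Initial bearing θ₁ = atan2(sin Δλ cos φ₂, cos φ₁ sin φ₂ − sin φ₁ cos φ₂ cos Δλ) = 90.90°
Final bearing θ₂ = (initial bearing from the destination back to the start) + 180° = 138.39°
Δθ = θ₂ − θ₁ = +47.5°

+47.5°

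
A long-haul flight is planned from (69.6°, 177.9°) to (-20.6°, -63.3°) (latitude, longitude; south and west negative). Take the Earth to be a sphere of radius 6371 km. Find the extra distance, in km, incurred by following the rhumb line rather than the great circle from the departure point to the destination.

905 km

Great circle: cos σ = sin φ₁ sin φ₂ + cos φ₁ cos φ₂ cos Δλ,  σ = 2.0794 rad → d_gc = 13247.9 km
Rhumb line: Δψ = -2.0827, q = Δφ/Δψ = 0.7559, d_rh = R√(Δφ²+q²Δλ²) = 14152.7 km
Excess = 14152.7 − 13247.9 = 904.8 ≈ 905 km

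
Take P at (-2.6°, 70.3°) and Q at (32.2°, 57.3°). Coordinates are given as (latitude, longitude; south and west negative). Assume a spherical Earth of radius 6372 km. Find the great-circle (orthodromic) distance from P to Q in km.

Haversine: a = sin²(Δφ/2)+cos φ₁ cos φ₂ sin²(Δλ/2) = 0.10026;  σ = 2·atan2(√a,√(1−a))
σ = 36.919° → d = Rσ = 6372·0.64436 = 4106 km

4106 km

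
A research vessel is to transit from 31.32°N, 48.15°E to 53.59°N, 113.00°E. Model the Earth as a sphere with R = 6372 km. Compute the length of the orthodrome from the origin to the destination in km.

Haversine: a = sin²(Δφ/2)+cos φ₁ cos φ₂ sin²(Δλ/2) = 0.18308;  σ = 2·atan2(√a,√(1−a))
σ = 50.666° → d = Rσ = 6372·0.88429 = 5635 km

5635 km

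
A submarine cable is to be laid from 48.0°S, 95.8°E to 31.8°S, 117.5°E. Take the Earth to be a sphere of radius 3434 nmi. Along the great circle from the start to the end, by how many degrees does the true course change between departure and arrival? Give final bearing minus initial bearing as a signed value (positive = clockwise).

-14.2°

Initial bearing θ₁ = atan2(sin Δλ cos φ₂, cos φ₁ sin φ₂ − sin φ₁ cos φ₂ cos Δλ) = 53.30°
Final bearing θ₂ = (initial bearing from the destination back to the start) + 180° = 39.14°
Δθ = θ₂ − θ₁ = -14.2°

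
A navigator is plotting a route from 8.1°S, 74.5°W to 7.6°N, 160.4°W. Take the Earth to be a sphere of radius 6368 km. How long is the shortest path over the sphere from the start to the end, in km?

9675 km

Haversine: a = sin²(Δφ/2)+cos φ₁ cos φ₂ sin²(Δλ/2) = 0.47424;  σ = 2·atan2(√a,√(1−a))
σ = 87.046° → d = Rσ = 6368·1.51925 = 9675 km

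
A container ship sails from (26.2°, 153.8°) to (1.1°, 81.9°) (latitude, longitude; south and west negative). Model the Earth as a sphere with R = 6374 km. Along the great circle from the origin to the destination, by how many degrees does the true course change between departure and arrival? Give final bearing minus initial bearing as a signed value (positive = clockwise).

-19.9°

At departure: θ₁ = atan2(sin Δλ cos φ₂, cos φ₁ sin φ₂ − sin φ₁ cos φ₂ cos Δλ) = 262.81°
At arrival: θ₂ = atan2(sin Δλ cos φ₁, −cos φ₂ sin φ₁ + sin φ₂ cos φ₁ cos Δλ) = 242.92°
Δθ = θ₂ − θ₁ = -19.9°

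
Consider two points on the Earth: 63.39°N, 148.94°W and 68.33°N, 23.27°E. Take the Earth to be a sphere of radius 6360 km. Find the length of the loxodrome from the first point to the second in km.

7810 km

Δψ = ln[tan(π/4+φ₂/2)/tan(π/4+φ₁/2)] = +0.2115;  Δφ = +0.0862 rad,  Δλ = +3.0056 rad
q = Δφ/Δψ = 0.4076
d = R·√(Δφ² + q²Δλ²) = 6360·1.22805 = 7810 km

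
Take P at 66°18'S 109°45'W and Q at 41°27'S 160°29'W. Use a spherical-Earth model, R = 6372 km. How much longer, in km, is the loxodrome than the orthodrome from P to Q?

93 km

Great circle: cos σ = sin φ₁ sin φ₂ + cos φ₁ cos φ₂ cos Δλ,  σ = 0.6488 rad → d_gc = 4134.0 km
Rhumb line: Δψ = +0.7652, q = Δφ/Δψ = 0.5668, d_rh = R√(Δφ²+q²Δλ²) = 4226.7 km
Excess = 4226.7 − 4134.0 = 92.7 ≈ 93 km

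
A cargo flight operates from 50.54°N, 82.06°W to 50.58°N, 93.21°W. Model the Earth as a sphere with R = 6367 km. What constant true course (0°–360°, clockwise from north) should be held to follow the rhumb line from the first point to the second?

Δψ = ln[tan(π/4+φ₂/2)/tan(π/4+φ₁/2)] = +0.0011
Δλ = -0.1946 rad (taken the short way round)
course = atan2(Δλ, Δψ) = 270.32°

270.3°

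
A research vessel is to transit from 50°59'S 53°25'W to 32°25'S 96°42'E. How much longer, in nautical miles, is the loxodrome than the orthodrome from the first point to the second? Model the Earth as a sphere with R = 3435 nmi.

1188 nmi

Great circle: cos σ = sin φ₁ sin φ₂ + cos φ₁ cos φ₂ cos Δλ,  σ = 1.6151 rad → d_gc = 5547.83 nmi
Rhumb line: Δψ = +0.4390, q = Δφ/Δψ = 0.7381, d_rh = R√(Δφ²+q²Δλ²) = 6735.34 nmi
Excess = 6735.34 − 5547.83 = 1187.51 ≈ 1188 nmi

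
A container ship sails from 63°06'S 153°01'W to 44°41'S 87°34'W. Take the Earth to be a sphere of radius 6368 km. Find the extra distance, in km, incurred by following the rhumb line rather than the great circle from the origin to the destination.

172 km

Great circle: cos σ = sin φ₁ sin φ₂ + cos φ₁ cos φ₂ cos Δλ,  σ = 0.7063 rad → d_gc = 4497.8 km
Rhumb line: Δψ = +0.5571, q = Δφ/Δψ = 0.5770, d_rh = R√(Δφ²+q²Δλ²) = 4669.9 km
Excess = 4669.9 − 4497.8 = 172.1 ≈ 172 km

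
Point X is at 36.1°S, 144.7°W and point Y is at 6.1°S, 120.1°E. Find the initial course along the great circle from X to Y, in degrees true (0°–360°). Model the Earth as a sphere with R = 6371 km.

262.0°

θ = atan2( sin Δλ·cos φ₂ ,  cos φ₁ sin φ₂ − sin φ₁ cos φ₂ cos Δλ )
  = atan2(-0.9902, -0.1390) = 262.01°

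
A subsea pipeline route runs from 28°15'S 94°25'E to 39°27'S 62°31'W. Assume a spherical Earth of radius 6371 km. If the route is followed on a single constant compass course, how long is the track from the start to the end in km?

Rhumb course C = atan2(Δλ, Δψ) with Δψ = ln[tan(π/4+φ₂/2)/tan(π/4+φ₁/2)] = -0.2361, Δλ = -2.7390 → C = 265.07°
d = R·|Δφ| / |cos C| = 6371·0.19548 / 0.08588 = 14502 km

14502 km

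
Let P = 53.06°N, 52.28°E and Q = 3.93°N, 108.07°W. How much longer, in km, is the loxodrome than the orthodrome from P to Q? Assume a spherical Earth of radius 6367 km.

Great circle: cos σ = sin φ₁ sin φ₂ + cos φ₁ cos φ₂ cos Δλ,  σ = 2.1058 rad → d_gc = 13407.8 km
Rhumb line: Δψ = -1.0279, q = Δφ/Δψ = 0.8342, d_rh = R√(Δφ²+q²Δλ²) = 15835.1 km
Excess = 15835.1 − 13407.8 = 2427.3 ≈ 2427 km

2427 km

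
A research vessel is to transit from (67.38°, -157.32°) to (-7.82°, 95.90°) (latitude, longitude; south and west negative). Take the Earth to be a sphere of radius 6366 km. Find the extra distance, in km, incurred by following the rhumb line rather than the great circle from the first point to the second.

Great circle: cos σ = sin φ₁ sin φ₂ + cos φ₁ cos φ₂ cos Δλ,  σ = 1.8086 rad → d_gc = 11513.8 km
Rhumb line: Δψ = -1.7463, q = Δφ/Δψ = 0.7516, d_rh = R√(Δφ²+q²Δλ²) = 12219.5 km
Excess = 12219.5 − 11513.8 = 705.7 ≈ 706 km

706 km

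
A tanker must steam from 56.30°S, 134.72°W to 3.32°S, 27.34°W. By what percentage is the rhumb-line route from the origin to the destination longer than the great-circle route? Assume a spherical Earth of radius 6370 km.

5.6%

Great circle: σ = 1.6883 rad → d_gc = Rσ = 10754.8 km
Rhumb: Δφ = +0.9247, Δλ = +1.8741, Δψ = +1.1365, q = Δφ/Δψ = 0.8136 → d_rh = R√(Δφ²+q²Δλ²) = 11359.8 km
Excess = (11359.8 − 10754.8) / 10754.8 = 605.0 / 10754.8 = 5.63% ≈ 5.6%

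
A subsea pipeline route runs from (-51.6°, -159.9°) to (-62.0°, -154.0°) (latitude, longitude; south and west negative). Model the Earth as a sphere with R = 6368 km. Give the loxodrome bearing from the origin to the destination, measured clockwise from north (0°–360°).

Meridional parts: M(φ₁)=-1.0549, M(φ₂)=-1.3890 → ΔM = -0.3341;  Δλ = +0.1030 rad
tan C = Δλ / ΔM = -0.3082 → C = 162.87°

162.9°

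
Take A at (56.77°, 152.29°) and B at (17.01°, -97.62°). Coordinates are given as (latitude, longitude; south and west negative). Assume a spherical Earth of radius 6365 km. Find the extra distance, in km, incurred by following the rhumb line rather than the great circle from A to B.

752 km

Great circle: cos σ = sin φ₁ sin φ₂ + cos φ₁ cos φ₂ cos Δλ,  σ = 1.5061 rad → d_gc = 9586.0 km
Rhumb line: Δψ = -0.9080, q = Δφ/Δψ = 0.7643, d_rh = R√(Δφ²+q²Δλ²) = 10338.0 km
Excess = 10338.0 − 9586.0 = 752.0 ≈ 752 km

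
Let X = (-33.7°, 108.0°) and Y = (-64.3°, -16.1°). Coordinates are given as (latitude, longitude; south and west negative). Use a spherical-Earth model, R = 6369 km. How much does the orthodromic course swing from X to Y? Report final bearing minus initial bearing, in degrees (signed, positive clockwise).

+111.7°

Initial bearing θ₁ = atan2(sin Δλ cos φ₂, cos φ₁ sin φ₂ − sin φ₁ cos φ₂ cos Δλ) = 202.10°
Final bearing θ₂ = (initial bearing from the destination back to the start) + 180° = 313.81°
Δθ = θ₂ − θ₁ = +111.7°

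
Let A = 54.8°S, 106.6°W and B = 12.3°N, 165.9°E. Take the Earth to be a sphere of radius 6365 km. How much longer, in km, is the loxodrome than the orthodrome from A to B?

Great circle: cos σ = sin φ₁ sin φ₂ + cos φ₁ cos φ₂ cos Δλ,  σ = 1.7209 rad → d_gc = 10953.3 km
Rhumb line: Δψ = +1.3645, q = Δφ/Δψ = 0.8583, d_rh = R√(Δφ²+q²Δλ²) = 11187.7 km
Excess = 11187.7 − 10953.3 = 234.4 ≈ 234 km

234 km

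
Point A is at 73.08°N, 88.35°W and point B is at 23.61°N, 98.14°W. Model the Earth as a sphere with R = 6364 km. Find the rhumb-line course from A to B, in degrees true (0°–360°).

186.6°

Δψ = ln[tan(π/4+φ₂/2)/tan(π/4+φ₁/2)] = -1.4813
Δλ = -0.1709 rad (taken the short way round)
course = atan2(Δλ, Δψ) = 186.58°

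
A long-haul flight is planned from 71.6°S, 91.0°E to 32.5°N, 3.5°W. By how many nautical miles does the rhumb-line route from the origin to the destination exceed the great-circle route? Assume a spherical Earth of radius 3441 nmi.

235 nmi

Great circle: cos σ = sin φ₁ sin φ₂ + cos φ₁ cos φ₂ cos Δλ,  σ = 2.1302 rad → d_gc = 7330.2 nmi
Rhumb line: Δψ = +2.4207, q = Δφ/Δψ = 0.7506, d_rh = R√(Δφ²+q²Δλ²) = 7565.1 nmi
Excess = 7565.1 − 7330.2 = 234.9 ≈ 235 nmi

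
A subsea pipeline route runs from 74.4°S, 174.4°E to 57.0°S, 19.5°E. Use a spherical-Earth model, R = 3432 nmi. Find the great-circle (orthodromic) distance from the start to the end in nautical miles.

Haversine: a = sin²(Δφ/2)+cos φ₁ cos φ₂ sin²(Δλ/2) = 0.16243;  σ = 2·atan2(√a,√(1−a))
σ = 47.535° → d = Rσ = 3432·0.82964 = 2847 nmi

2847 nmi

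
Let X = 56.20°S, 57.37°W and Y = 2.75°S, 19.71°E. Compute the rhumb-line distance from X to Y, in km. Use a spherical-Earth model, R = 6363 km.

9166 km

Rhumb course C = atan2(Δλ, Δψ) with Δψ = ln[tan(π/4+φ₂/2)/tan(π/4+φ₁/2)] = +1.1433, Δλ = +1.3453 → C = 49.64°
d = R·|Δφ| / |cos C| = 6363·0.93288 / 0.64758 = 9166 km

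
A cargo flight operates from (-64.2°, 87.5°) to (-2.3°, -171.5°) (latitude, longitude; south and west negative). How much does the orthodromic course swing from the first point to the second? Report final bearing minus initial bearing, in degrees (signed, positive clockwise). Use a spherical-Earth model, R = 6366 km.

-75.6°

At departure: θ₁ = atan2(sin Δλ cos φ₂, cos φ₁ sin φ₂ − sin φ₁ cos φ₂ cos Δλ) = 100.91°
At arrival: θ₂ = atan2(sin Δλ cos φ₁, −cos φ₂ sin φ₁ + sin φ₂ cos φ₁ cos Δλ) = 25.32°
Δθ = θ₂ − θ₁ = -75.6°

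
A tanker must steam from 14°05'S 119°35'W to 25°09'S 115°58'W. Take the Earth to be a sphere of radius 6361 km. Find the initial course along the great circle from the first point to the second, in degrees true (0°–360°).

N = sin Δλ·cos φ₂ = +0.0571;  D = cos φ₁ sin φ₂ − sin φ₁ cos φ₂ cos Δλ = -0.1924
initial course = atan2(N, D) = 163.47°

163.5°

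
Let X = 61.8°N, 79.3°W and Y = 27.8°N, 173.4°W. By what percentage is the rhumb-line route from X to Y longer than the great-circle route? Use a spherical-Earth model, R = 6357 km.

Great circle: σ = 1.1798 rad → d_gc = Rσ = 7499.8 km
Rhumb: Δφ = -0.5934, Δλ = -1.6424, Δψ = -0.8761, q = Δφ/Δψ = 0.6773 → d_rh = R√(Δφ²+q²Δλ²) = 8014.7 km
Excess = (8014.7 − 7499.8) / 7499.8 = 514.9 / 7499.8 = 6.87% ≈ 6.9%

6.9%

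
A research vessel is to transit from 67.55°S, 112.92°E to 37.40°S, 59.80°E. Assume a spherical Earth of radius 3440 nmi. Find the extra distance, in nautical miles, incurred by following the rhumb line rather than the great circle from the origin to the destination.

60 nmi

Great circle: cos σ = sin φ₁ sin φ₂ + cos φ₁ cos φ₂ cos Δλ,  σ = 0.7326 rad → d_gc = 2520.3 nmi
Rhumb line: Δψ = +0.9124, q = Δφ/Δψ = 0.5767, d_rh = R√(Δφ²+q²Δλ²) = 2580.7 nmi
Excess = 2580.7 − 2520.3 = 60.4 ≈ 60 nmi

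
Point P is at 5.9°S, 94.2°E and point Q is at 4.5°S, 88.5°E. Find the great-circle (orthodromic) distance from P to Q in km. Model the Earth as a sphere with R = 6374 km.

650 km

Haversine: a = sin²(Δφ/2)+cos φ₁ cos φ₂ sin²(Δλ/2) = 0.00260;  σ = 2·atan2(√a,√(1−a))
σ = 5.846° → d = Rσ = 6374·0.10204 = 650 km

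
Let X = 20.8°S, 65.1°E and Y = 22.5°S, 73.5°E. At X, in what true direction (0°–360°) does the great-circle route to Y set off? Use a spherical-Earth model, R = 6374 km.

103.8°

N = sin Δλ·cos φ₂ = +0.1350;  D = cos φ₁ sin φ₂ − sin φ₁ cos φ₂ cos Δλ = -0.0332
initial course = atan2(N, D) = 103.81°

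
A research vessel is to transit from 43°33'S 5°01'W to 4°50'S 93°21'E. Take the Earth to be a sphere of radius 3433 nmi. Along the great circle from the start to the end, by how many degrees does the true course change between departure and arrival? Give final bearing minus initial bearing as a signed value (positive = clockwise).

Initial bearing θ₁ = atan2(sin Δλ cos φ₂, cos φ₁ sin φ₂ − sin φ₁ cos φ₂ cos Δλ) = 99.27°
Final bearing θ₂ = (initial bearing from the destination back to the start) + 180° = 45.88°
Δθ = θ₂ − θ₁ = -53.4°

-53.4°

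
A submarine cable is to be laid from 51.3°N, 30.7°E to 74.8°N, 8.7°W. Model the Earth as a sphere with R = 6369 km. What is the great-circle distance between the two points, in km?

Haversine: a = sin²(Δφ/2)+cos φ₁ cos φ₂ sin²(Δλ/2) = 0.06010;  σ = 2·atan2(√a,√(1−a))
σ = 28.381° → d = Rσ = 6369·0.49535 = 3155 km

3155 km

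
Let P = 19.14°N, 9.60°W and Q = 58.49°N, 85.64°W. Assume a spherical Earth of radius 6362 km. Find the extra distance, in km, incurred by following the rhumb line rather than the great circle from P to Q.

257 km

Great circle: cos σ = sin φ₁ sin φ₂ + cos φ₁ cos φ₂ cos Δλ,  σ = 1.1608 rad → d_gc = 7384.7 km
Rhumb line: Δψ = +0.9250, q = Δφ/Δψ = 0.7425, d_rh = R√(Δφ²+q²Δλ²) = 7641.6 km
Excess = 7641.6 − 7384.7 = 256.9 ≈ 257 km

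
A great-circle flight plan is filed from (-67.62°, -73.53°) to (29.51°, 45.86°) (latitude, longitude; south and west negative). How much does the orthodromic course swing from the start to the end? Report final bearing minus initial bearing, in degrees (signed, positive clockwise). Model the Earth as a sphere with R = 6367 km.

-80.3°

Initial bearing θ₁ = atan2(sin Δλ cos φ₂, cos φ₁ sin φ₂ − sin φ₁ cos φ₂ cos Δλ) = 105.30°
Final bearing θ₂ = (initial bearing from the destination back to the start) + 180° = 24.96°
Δθ = θ₂ − θ₁ = -80.3°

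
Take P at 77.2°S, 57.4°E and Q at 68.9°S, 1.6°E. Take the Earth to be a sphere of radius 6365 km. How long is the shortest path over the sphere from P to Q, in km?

1925 km

cos σ = sin φ₁ sin φ₂ + cos φ₁ cos φ₂ cos Δλ
      = sin(-77.20°)sin(-68.90°) + cos(-77.20°)cos(-68.90°)cos(-55.80°) = 0.9546
σ = 17.331° → d = Rσ = 6365·0.30249 = 1925 km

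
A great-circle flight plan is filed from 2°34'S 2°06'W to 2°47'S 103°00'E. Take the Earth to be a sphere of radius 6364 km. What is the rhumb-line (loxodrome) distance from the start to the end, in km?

11661 km

Δψ = ln[tan(π/4+φ₂/2)/tan(π/4+φ₁/2)] = -0.0038;  Δφ = -0.0038 rad,  Δλ = +1.8343 rad
q = Δφ/Δψ = 0.9989
d = R·√(Δφ² + q²Δλ²) = 6364·1.83235 = 11661 km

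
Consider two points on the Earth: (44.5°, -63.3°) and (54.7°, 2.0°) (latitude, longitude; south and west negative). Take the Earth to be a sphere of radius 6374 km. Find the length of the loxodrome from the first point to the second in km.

Rhumb course C = atan2(Δλ, Δψ) with Δψ = ln[tan(π/4+φ₂/2)/tan(π/4+φ₁/2)] = +0.2761, Δλ = +1.1397 → C = 76.38°
d = R·|Δφ| / |cos C| = 6374·0.17802 / 0.23541 = 4820 km

4820 km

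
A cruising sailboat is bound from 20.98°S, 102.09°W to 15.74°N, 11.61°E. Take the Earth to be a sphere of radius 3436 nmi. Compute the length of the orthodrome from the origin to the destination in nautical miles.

Haversine: a = sin²(Δφ/2)+cos φ₁ cos φ₂ sin²(Δλ/2) = 0.72918;  σ = 2·atan2(√a,√(1−a))
σ = 117.281° → d = Rσ = 3436·2.04694 = 7033 nmi

7033 nmi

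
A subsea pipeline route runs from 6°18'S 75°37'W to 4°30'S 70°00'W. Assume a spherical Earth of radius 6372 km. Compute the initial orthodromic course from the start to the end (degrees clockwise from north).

θ = atan2( sin Δλ·cos φ₂ ,  cos φ₁ sin φ₂ − sin φ₁ cos φ₂ cos Δλ )
  = atan2(+0.0976, +0.0309) = 72.44°

72.4°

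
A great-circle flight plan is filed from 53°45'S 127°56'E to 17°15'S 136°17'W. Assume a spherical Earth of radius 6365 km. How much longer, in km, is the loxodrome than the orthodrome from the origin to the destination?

Great circle: cos σ = sin φ₁ sin φ₂ + cos φ₁ cos φ₂ cos Δλ,  σ = 1.3875 rad → d_gc = 8831.6 km
Rhumb line: Δψ = +0.8111, q = Δφ/Δψ = 0.7855, d_rh = R√(Δφ²+q²Δλ²) = 9289.4 km
Excess = 9289.4 − 8831.6 = 457.8 ≈ 458 km

458 km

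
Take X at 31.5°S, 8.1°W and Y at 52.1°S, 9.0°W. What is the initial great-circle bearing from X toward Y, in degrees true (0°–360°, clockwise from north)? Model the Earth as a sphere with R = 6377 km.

181.6°

N = sin Δλ·cos φ₂ = -0.0096;  D = cos φ₁ sin φ₂ − sin φ₁ cos φ₂ cos Δλ = -0.3519
initial course = atan2(N, D) = 181.57°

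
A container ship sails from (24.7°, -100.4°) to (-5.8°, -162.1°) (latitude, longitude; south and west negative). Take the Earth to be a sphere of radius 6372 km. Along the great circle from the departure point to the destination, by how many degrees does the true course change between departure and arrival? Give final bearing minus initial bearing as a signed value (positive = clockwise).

At departure: θ₁ = atan2(sin Δλ cos φ₂, cos φ₁ sin φ₂ − sin φ₁ cos φ₂ cos Δλ) = 251.75°
At arrival: θ₂ = atan2(sin Δλ cos φ₁, −cos φ₂ sin φ₁ + sin φ₂ cos φ₁ cos Δλ) = 240.14°
Δθ = θ₂ − θ₁ = -11.6°

-11.6°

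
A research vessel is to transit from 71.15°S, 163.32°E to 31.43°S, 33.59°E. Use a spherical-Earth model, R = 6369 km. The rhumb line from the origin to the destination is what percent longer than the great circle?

17.3%

Great circle: σ = 1.2479 rad → d_gc = Rσ = 7948.1 km
Rhumb: Δφ = +0.6932, Δλ = -2.2642, Δψ = +1.2174, q = Δφ/Δψ = 0.5694 → d_rh = R√(Δφ²+q²Δλ²) = 9323.3 km
Excess = (9323.3 − 7948.1) / 7948.1 = 1375.2 / 7948.1 = 17.30% ≈ 17.3%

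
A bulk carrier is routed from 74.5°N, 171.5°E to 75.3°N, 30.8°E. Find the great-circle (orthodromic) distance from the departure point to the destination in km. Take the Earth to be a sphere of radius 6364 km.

cos σ = sin φ₁ sin φ₂ + cos φ₁ cos φ₂ cos Δλ
      = sin(74.50°)sin(75.30°) + cos(74.50°)cos(75.30°)cos(-140.70°) = 0.8796
σ = 28.404° → d = Rσ = 6364·0.49575 = 3155 km

3155 km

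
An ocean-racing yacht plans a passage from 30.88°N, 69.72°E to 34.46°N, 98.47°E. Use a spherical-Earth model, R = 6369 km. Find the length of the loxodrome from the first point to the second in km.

2719 km

Rhumb course C = atan2(Δλ, Δψ) with Δψ = ln[tan(π/4+φ₂/2)/tan(π/4+φ₁/2)] = +0.0742, Δλ = +0.5018 → C = 81.58°
d = R·|Δφ| / |cos C| = 6369·0.06248 / 0.14637 = 2719 km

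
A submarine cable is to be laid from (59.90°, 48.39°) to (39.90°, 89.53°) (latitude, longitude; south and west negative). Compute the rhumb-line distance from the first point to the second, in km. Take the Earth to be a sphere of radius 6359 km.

Rhumb course C = atan2(Δλ, Δψ) with Δψ = ln[tan(π/4+φ₂/2)/tan(π/4+φ₁/2)] = -0.5528, Δλ = +0.7180 → C = 127.59°
d = R·|Δφ| / |cos C| = 6359·0.34907 / 0.61006 = 3638 km

3638 km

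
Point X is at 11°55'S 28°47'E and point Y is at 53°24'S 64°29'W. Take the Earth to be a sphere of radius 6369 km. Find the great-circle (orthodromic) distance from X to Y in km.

cos σ = sin φ₁ sin φ₂ + cos φ₁ cos φ₂ cos Δλ
      = sin(-11.92°)sin(-53.40°) + cos(-11.92°)cos(-53.40°)cos(-93.27°) = 0.1325
σ = 82.384° → d = Rσ = 6369·1.43788 = 9158 km

9158 km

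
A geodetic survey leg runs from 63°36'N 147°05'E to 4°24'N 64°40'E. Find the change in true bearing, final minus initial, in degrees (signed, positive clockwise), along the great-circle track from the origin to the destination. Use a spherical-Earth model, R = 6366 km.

Initial bearing θ₁ = atan2(sin Δλ cos φ₂, cos φ₁ sin φ₂ − sin φ₁ cos φ₂ cos Δλ) = 265.16°
Final bearing θ₂ = (initial bearing from the destination back to the start) + 180° = 206.38°
Δθ = θ₂ − θ₁ = -58.8°

-58.8°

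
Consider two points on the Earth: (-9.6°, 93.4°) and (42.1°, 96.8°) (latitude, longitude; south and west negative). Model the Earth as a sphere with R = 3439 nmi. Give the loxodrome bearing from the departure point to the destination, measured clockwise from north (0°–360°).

3.5°

Δψ = ln[tan(π/4+φ₂/2)/tan(π/4+φ₁/2)] = +0.9799
Δλ = +0.0593 rad (taken the short way round)
course = atan2(Δλ, Δψ) = 3.47°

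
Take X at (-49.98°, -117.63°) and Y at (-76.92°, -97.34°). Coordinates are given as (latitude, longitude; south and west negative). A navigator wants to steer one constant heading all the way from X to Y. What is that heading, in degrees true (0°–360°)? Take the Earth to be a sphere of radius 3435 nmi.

163.0°

Meridional parts: M(φ₁)=-1.0101, M(φ₂)=-2.1659 → ΔM = -1.1558;  Δλ = +0.3541 rad
tan C = Δλ / ΔM = -0.3064 → C = 162.97°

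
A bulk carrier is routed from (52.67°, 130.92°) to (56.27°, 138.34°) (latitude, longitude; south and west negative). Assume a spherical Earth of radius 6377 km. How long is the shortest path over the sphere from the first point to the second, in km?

625 km

Haversine: a = sin²(Δφ/2)+cos φ₁ cos φ₂ sin²(Δλ/2) = 0.00240;  σ = 2·atan2(√a,√(1−a))
σ = 5.612° → d = Rσ = 6377·0.09795 = 625 km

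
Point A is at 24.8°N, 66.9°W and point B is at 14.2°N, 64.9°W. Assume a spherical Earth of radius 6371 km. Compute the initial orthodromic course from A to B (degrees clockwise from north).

N = sin Δλ·cos φ₂ = +0.0338;  D = cos φ₁ sin φ₂ − sin φ₁ cos φ₂ cos Δλ = -0.1837
initial course = atan2(N, D) = 169.56°

169.6°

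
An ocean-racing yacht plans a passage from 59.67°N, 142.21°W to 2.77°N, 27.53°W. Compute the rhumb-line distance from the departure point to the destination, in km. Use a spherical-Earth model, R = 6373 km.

Δψ = ln[tan(π/4+φ₂/2)/tan(π/4+φ₁/2)] = -1.2571;  Δφ = -0.9931 rad,  Δλ = +2.0015 rad
q = Δφ/Δψ = 0.7900
d = R·√(Δφ² + q²Δλ²) = 6373·1.86716 = 11899 km

11899 km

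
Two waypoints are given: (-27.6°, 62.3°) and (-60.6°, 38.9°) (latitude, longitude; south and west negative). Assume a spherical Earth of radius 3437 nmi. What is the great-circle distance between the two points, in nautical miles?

2195 nmi

cos σ = sin φ₁ sin φ₂ + cos φ₁ cos φ₂ cos Δλ
      = sin(-27.60°)sin(-60.60°) + cos(-27.60°)cos(-60.60°)cos(-23.40°) = 0.8029
σ = 36.593° → d = Rσ = 3437·0.63867 = 2195 nmi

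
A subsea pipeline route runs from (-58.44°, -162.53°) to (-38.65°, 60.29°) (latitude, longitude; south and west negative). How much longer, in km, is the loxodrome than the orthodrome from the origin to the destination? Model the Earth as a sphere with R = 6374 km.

1645 km

Great circle: cos σ = sin φ₁ sin φ₂ + cos φ₁ cos φ₂ cos Δλ,  σ = 1.3363 rad → d_gc = 8517.5 km
Rhumb line: Δψ = +0.5313, q = Δφ/Δψ = 0.6501, d_rh = R√(Δφ²+q²Δλ²) = 10162.6 km
Excess = 10162.6 − 8517.5 = 1645.1 ≈ 1645 km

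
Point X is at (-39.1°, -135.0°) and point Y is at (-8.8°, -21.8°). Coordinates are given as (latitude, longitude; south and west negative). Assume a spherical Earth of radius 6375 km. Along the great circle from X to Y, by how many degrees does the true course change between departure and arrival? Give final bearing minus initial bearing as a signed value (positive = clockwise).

-65.1°

At departure: θ₁ = atan2(sin Δλ cos φ₂, cos φ₁ sin φ₂ − sin φ₁ cos φ₂ cos Δλ) = 111.85°
At arrival: θ₂ = atan2(sin Δλ cos φ₁, −cos φ₂ sin φ₁ + sin φ₂ cos φ₁ cos Δλ) = 46.79°
Δθ = θ₂ − θ₁ = -65.1°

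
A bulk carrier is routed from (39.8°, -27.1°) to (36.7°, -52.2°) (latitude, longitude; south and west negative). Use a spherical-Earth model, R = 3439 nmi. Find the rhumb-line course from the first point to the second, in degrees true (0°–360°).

Meridional parts: M(φ₁)=+0.7584, M(φ₂)=+0.6894 → ΔM = -0.0689;  Δλ = -0.4381 rad
tan C = Δλ / ΔM = +6.3568 → C = 261.06°

261.1°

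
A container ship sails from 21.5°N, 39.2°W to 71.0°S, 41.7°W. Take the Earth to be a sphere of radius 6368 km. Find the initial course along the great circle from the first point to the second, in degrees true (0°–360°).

N = sin Δλ·cos φ₂ = -0.0142;  D = cos φ₁ sin φ₂ − sin φ₁ cos φ₂ cos Δλ = -0.9989
initial course = atan2(N, D) = 180.81°

180.8°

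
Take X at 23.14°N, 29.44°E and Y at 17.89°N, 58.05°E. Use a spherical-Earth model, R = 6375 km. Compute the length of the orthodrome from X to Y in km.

cos σ = sin φ₁ sin φ₂ + cos φ₁ cos φ₂ cos Δλ
      = sin(23.14°)sin(17.89°) + cos(23.14°)cos(17.89°)cos(28.61°) = 0.8890
σ = 27.258° → d = Rσ = 6375·0.47573 = 3033 km

3033 km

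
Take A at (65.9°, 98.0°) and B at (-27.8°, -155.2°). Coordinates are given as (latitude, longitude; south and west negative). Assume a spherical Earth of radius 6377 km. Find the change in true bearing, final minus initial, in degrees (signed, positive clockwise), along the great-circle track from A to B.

At departure: θ₁ = atan2(sin Δλ cos φ₂, cos φ₁ sin φ₂ − sin φ₁ cos φ₂ cos Δλ) = 87.10°
At arrival: θ₂ = atan2(sin Δλ cos φ₁, −cos φ₂ sin φ₁ + sin φ₂ cos φ₁ cos Δλ) = 152.55°
Δθ = θ₂ − θ₁ = +65.5°

+65.5°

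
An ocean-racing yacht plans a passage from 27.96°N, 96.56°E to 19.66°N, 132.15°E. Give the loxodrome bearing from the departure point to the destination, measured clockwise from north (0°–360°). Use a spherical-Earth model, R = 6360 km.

104.3°

Meridional parts: M(φ₁)=+0.5086, M(φ₂)=+0.3501 → ΔM = -0.1585;  Δλ = +0.6212 rad
tan C = Δλ / ΔM = -3.9182 → C = 104.32°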